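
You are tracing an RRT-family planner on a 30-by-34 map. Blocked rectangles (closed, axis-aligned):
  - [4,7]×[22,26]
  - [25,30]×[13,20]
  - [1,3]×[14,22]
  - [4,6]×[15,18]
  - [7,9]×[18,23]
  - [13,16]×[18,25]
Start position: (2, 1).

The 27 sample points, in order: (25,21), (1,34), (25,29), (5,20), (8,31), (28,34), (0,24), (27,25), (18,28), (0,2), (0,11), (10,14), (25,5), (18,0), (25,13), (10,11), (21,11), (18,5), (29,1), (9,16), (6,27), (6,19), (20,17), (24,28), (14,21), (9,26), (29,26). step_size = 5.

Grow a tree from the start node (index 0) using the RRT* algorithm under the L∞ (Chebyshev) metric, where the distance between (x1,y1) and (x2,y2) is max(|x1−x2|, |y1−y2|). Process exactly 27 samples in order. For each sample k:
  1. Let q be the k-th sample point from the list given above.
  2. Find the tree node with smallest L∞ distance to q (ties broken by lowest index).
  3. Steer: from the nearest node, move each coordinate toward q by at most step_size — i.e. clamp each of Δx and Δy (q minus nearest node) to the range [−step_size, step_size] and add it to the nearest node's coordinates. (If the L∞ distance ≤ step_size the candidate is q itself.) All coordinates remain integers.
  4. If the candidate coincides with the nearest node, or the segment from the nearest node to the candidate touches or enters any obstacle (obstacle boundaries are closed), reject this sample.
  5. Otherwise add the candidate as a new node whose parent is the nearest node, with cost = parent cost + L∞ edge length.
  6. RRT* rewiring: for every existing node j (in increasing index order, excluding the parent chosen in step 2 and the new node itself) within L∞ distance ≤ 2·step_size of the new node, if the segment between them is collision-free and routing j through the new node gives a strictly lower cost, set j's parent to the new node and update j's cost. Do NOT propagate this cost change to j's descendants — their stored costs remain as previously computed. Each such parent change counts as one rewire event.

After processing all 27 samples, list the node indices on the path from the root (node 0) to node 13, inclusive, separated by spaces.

1. q=(25,21) nearest=0 d=23 new=(7,6) → add node 1 parent=0 cost=5
2. q=(1,34) nearest=1 d=28 new=(2,11) → add node 2 parent=1 cost=10
3. q=(25,29) nearest=1 d=23 new=(12,11) → add node 3 parent=1 cost=10
4. q=(5,20) nearest=2 d=9 new=(5,16) → blocked by [4,6]×[15,18], reject
5. q=(8,31) nearest=2 d=20 new=(7,16) → blocked by [4,6]×[15,18], reject
6. q=(28,34) nearest=3 d=23 new=(17,16) → add node 4 parent=3 cost=15
7. q=(0,24) nearest=2 d=13 new=(0,16) → add node 5 parent=2 cost=15
8. q=(27,25) nearest=4 d=10 new=(22,21) → add node 6 parent=4 cost=20
9. q=(18,28) nearest=6 d=7 new=(18,26) → add node 7 parent=6 cost=25
10. q=(0,2) nearest=0 d=2 new=(0,2) → add node 8 parent=0 cost=2
11. q=(0,11) nearest=2 d=2 new=(0,11) → add node 9 parent=2 cost=12
12. q=(10,14) nearest=3 d=3 new=(10,14) → add node 10 parent=3 cost=13
13. q=(25,5) nearest=4 d=11 new=(22,11) → add node 11 parent=4 cost=20
14. q=(18,0) nearest=1 d=11 new=(12,1) → add node 12 parent=1 cost=10
15. q=(25,13) nearest=11 d=3 new=(25,13) → blocked by [25,30]×[13,20], reject
16. q=(10,11) nearest=3 d=2 new=(10,11) → add node 13 parent=3 cost=12
17. q=(21,11) nearest=11 d=1 new=(21,11) → add node 14 parent=11 cost=21
18. q=(18,5) nearest=3 d=6 new=(17,6) → add node 15 parent=3 cost=15; rewire 14→15 (20<21)
19. q=(29,1) nearest=11 d=10 new=(27,6) → add node 16 parent=11 cost=25
20. q=(9,16) nearest=10 d=2 new=(9,16) → add node 17 parent=10 cost=15
21. q=(6,27) nearest=4 d=11 new=(12,21) → blocked by [13,16]×[18,25], reject
22. q=(6,19) nearest=17 d=3 new=(6,19) → blocked by [7,9]×[18,23], reject
23. q=(20,17) nearest=4 d=3 new=(20,17) → add node 18 parent=4 cost=18
24. q=(24,28) nearest=7 d=6 new=(23,28) → add node 19 parent=7 cost=30
25. q=(14,21) nearest=4 d=5 new=(14,21) → blocked by [13,16]×[18,25], reject
26. q=(9,26) nearest=7 d=9 new=(13,26) → add node 20 parent=7 cost=30
27. q=(29,26) nearest=19 d=6 new=(28,26) → add node 21 parent=19 cost=35

Path: 0 1 3 13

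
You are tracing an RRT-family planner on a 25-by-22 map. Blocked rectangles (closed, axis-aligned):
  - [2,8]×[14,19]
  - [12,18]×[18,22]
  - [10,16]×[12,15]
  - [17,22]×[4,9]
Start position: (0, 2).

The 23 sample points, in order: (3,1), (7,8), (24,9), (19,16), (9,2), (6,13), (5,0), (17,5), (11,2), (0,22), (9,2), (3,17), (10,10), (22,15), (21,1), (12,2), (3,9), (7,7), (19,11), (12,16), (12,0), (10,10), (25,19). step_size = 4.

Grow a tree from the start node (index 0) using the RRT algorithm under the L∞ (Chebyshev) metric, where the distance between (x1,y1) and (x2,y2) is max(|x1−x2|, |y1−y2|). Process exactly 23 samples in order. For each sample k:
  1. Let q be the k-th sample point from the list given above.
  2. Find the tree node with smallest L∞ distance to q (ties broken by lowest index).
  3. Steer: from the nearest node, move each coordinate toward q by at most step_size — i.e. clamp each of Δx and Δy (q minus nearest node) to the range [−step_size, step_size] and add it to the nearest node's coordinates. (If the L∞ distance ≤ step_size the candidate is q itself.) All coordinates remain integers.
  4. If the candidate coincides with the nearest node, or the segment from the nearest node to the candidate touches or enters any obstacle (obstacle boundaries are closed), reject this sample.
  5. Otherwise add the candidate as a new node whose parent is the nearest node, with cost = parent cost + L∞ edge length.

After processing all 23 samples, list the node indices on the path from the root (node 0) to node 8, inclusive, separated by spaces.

1. q=(3,1) nearest=0 d=3 new=(3,1) → add node 1 parent=0 cost=3
2. q=(7,8) nearest=0 d=7 new=(4,6) → add node 2 parent=0 cost=4
3. q=(24,9) nearest=2 d=20 new=(8,9) → add node 3 parent=2 cost=8
4. q=(19,16) nearest=3 d=11 new=(12,13) → blocked by [10,16]×[12,15], reject
5. q=(9,2) nearest=2 d=5 new=(8,2) → add node 4 parent=2 cost=8
6. q=(6,13) nearest=3 d=4 new=(6,13) → add node 5 parent=3 cost=12
7. q=(5,0) nearest=1 d=2 new=(5,0) → add node 6 parent=1 cost=5
8. q=(17,5) nearest=3 d=9 new=(12,5) → add node 7 parent=3 cost=12
9. q=(11,2) nearest=4 d=3 new=(11,2) → add node 8 parent=4 cost=11
10. q=(0,22) nearest=5 d=9 new=(2,17) → blocked by [2,8]×[14,19], reject
11. q=(9,2) nearest=4 d=1 new=(9,2) → add node 9 parent=4 cost=9
12. q=(3,17) nearest=5 d=4 new=(3,17) → blocked by [2,8]×[14,19], reject
13. q=(10,10) nearest=3 d=2 new=(10,10) → add node 10 parent=3 cost=10
14. q=(22,15) nearest=7 d=10 new=(16,9) → add node 11 parent=7 cost=16
15. q=(21,1) nearest=11 d=8 new=(20,5) → blocked by [17,22]×[4,9], reject
16. q=(12,2) nearest=8 d=1 new=(12,2) → add node 12 parent=8 cost=12
17. q=(3,9) nearest=2 d=3 new=(3,9) → add node 13 parent=2 cost=7
18. q=(7,7) nearest=3 d=2 new=(7,7) → add node 14 parent=3 cost=10
19. q=(19,11) nearest=11 d=3 new=(19,11) → add node 15 parent=11 cost=19
20. q=(12,16) nearest=5 d=6 new=(10,16) → blocked by [2,8]×[14,19], reject
21. q=(12,0) nearest=8 d=2 new=(12,0) → add node 16 parent=8 cost=13
22. q=(10,10) nearest=10 d=0 → coincident, reject
23. q=(25,19) nearest=15 d=8 new=(23,15) → add node 17 parent=15 cost=23

Path: 0 2 4 8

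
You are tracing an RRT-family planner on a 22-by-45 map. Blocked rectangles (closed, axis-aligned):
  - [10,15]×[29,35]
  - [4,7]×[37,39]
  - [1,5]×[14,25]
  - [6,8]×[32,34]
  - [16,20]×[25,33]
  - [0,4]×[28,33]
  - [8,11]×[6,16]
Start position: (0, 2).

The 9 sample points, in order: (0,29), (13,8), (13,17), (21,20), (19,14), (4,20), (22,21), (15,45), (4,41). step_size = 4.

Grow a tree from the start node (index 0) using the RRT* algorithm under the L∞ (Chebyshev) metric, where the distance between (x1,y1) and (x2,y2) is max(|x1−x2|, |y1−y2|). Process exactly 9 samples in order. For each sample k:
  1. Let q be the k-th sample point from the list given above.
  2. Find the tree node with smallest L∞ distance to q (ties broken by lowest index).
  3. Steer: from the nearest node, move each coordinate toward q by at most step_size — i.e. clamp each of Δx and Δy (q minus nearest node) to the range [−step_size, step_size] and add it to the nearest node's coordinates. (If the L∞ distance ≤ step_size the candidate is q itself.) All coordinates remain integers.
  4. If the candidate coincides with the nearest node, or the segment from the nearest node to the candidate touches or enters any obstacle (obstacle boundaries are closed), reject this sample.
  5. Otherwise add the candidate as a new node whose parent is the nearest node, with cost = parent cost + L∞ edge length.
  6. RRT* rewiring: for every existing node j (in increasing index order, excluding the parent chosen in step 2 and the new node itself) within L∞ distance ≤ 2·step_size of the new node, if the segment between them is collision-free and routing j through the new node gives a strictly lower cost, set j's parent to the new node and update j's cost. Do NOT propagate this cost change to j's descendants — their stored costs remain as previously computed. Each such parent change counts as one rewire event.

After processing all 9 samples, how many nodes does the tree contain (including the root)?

Node count: 4

1. q=(0,29) nearest=0 d=27 new=(0,6) → add node 1 parent=0 cost=4
2. q=(13,8) nearest=0 d=13 new=(4,6) → add node 2 parent=0 cost=4
3. q=(13,17) nearest=2 d=11 new=(8,10) → blocked by [8,11]×[6,16], reject
4. q=(21,20) nearest=2 d=17 new=(8,10) → blocked by [8,11]×[6,16], reject
5. q=(19,14) nearest=2 d=15 new=(8,10) → blocked by [8,11]×[6,16], reject
6. q=(4,20) nearest=1 d=14 new=(4,10) → add node 3 parent=1 cost=8
7. q=(22,21) nearest=2 d=18 new=(8,10) → blocked by [8,11]×[6,16], reject
8. q=(15,45) nearest=3 d=35 new=(8,14) → blocked by [8,11]×[6,16], reject
9. q=(4,41) nearest=3 d=31 new=(4,14) → blocked by [1,5]×[14,25], reject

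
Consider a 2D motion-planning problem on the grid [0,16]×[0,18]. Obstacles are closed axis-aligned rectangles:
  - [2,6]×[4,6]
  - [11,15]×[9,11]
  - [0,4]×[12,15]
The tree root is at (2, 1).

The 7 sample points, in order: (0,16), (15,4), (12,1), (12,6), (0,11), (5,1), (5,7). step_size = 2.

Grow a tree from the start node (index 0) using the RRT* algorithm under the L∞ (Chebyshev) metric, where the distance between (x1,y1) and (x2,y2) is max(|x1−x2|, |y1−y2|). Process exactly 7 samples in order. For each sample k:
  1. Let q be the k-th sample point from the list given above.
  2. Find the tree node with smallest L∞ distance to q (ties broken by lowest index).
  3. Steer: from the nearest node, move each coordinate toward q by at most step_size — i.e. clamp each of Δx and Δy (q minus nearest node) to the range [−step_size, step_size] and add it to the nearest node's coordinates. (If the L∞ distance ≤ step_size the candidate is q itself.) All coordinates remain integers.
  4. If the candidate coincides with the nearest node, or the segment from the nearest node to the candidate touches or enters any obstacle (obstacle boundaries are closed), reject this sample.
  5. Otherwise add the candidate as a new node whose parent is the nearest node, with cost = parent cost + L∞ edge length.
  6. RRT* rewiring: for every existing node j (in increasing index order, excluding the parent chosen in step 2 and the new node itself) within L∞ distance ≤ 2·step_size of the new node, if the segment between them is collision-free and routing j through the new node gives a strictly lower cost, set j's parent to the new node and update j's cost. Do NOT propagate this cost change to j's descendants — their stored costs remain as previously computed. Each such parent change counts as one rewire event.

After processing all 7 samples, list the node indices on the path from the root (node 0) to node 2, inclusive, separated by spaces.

1. q=(0,16) nearest=0 d=15 new=(0,3) → add node 1 parent=0 cost=2
2. q=(15,4) nearest=0 d=13 new=(4,3) → add node 2 parent=0 cost=2
3. q=(12,1) nearest=2 d=8 new=(6,1) → add node 3 parent=2 cost=4
4. q=(12,6) nearest=3 d=6 new=(8,3) → add node 4 parent=3 cost=6
5. q=(0,11) nearest=1 d=8 new=(0,5) → add node 5 parent=1 cost=4
6. q=(5,1) nearest=3 d=1 new=(5,1) → add node 6 parent=3 cost=5
7. q=(5,7) nearest=2 d=4 new=(5,5) → blocked by [2,6]×[4,6], reject

Path: 0 2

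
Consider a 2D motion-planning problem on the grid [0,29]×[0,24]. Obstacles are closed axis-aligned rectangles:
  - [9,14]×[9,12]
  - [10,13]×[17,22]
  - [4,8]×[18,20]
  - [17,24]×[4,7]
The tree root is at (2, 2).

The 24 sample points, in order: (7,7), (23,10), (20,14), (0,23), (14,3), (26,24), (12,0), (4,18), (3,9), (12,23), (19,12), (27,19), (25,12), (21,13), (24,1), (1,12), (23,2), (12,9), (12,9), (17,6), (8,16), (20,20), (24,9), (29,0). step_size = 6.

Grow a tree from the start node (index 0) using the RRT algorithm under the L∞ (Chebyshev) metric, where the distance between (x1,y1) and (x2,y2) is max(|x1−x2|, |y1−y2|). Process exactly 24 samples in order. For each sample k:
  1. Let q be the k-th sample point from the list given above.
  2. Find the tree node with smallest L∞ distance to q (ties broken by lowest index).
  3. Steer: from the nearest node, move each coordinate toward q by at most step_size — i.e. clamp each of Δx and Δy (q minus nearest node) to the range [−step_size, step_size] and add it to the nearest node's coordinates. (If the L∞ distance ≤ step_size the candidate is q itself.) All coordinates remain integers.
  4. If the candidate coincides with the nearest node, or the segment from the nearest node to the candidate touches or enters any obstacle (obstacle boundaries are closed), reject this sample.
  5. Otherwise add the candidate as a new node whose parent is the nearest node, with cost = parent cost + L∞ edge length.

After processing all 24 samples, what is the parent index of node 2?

Parent of node 2: 1

1. q=(7,7) nearest=0 d=5 new=(7,7) → add node 1 parent=0 cost=5
2. q=(23,10) nearest=1 d=16 new=(13,10) → blocked by [9,14]×[9,12], reject
3. q=(20,14) nearest=1 d=13 new=(13,13) → blocked by [9,14]×[9,12], reject
4. q=(0,23) nearest=1 d=16 new=(1,13) → add node 2 parent=1 cost=11
5. q=(14,3) nearest=1 d=7 new=(13,3) → add node 3 parent=1 cost=11
6. q=(26,24) nearest=1 d=19 new=(13,13) → blocked by [9,14]×[9,12], reject
7. q=(12,0) nearest=3 d=3 new=(12,0) → add node 4 parent=3 cost=14
8. q=(4,18) nearest=2 d=5 new=(4,18) → blocked by [4,8]×[18,20], reject
9. q=(3,9) nearest=1 d=4 new=(3,9) → add node 5 parent=1 cost=9
10. q=(12,23) nearest=2 d=11 new=(7,19) → blocked by [4,8]×[18,20], reject
11. q=(19,12) nearest=3 d=9 new=(19,9) → blocked by [17,24]×[4,7], reject
12. q=(27,19) nearest=3 d=16 new=(19,9) → blocked by [17,24]×[4,7], reject
13. q=(25,12) nearest=3 d=12 new=(19,9) → blocked by [17,24]×[4,7], reject
14. q=(21,13) nearest=3 d=10 new=(19,9) → blocked by [17,24]×[4,7], reject
15. q=(24,1) nearest=3 d=11 new=(19,1) → add node 6 parent=3 cost=17
16. q=(1,12) nearest=2 d=1 new=(1,12) → add node 7 parent=2 cost=12
17. q=(23,2) nearest=6 d=4 new=(23,2) → add node 8 parent=6 cost=21
18. q=(12,9) nearest=1 d=5 new=(12,9) → blocked by [9,14]×[9,12], reject
19. q=(12,9) nearest=1 d=5 new=(12,9) → blocked by [9,14]×[9,12], reject
20. q=(17,6) nearest=3 d=4 new=(17,6) → blocked by [17,24]×[4,7], reject
21. q=(8,16) nearest=2 d=7 new=(7,16) → add node 9 parent=2 cost=17
22. q=(20,20) nearest=1 d=13 new=(13,13) → blocked by [9,14]×[9,12], reject
23. q=(24,9) nearest=8 d=7 new=(24,8) → blocked by [17,24]×[4,7], reject
24. q=(29,0) nearest=8 d=6 new=(29,0) → add node 10 parent=8 cost=27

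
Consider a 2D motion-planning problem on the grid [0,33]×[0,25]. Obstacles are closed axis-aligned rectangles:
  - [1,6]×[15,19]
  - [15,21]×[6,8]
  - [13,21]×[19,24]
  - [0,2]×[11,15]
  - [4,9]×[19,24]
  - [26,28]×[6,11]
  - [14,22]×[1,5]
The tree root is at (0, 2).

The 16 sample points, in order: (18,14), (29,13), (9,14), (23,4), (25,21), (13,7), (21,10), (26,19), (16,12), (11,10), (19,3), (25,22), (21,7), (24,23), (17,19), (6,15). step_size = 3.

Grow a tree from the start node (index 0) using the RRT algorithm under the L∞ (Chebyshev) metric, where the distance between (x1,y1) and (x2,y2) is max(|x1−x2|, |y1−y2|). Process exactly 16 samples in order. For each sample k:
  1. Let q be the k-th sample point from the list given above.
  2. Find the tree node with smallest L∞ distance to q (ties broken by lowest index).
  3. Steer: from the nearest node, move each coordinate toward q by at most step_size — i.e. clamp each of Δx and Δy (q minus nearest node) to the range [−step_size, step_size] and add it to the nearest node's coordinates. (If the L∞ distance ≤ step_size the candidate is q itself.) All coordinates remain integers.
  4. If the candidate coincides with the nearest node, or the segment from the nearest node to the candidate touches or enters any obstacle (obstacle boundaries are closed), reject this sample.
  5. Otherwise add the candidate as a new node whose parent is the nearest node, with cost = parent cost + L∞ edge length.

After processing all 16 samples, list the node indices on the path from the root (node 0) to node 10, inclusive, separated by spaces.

Path: 0 1 2 3 10

1. q=(18,14) nearest=0 d=18 new=(3,5) → add node 1 parent=0 cost=3
2. q=(29,13) nearest=1 d=26 new=(6,8) → add node 2 parent=1 cost=6
3. q=(9,14) nearest=2 d=6 new=(9,11) → add node 3 parent=2 cost=9
4. q=(23,4) nearest=3 d=14 new=(12,8) → add node 4 parent=3 cost=12
5. q=(25,21) nearest=4 d=13 new=(15,11) → add node 5 parent=4 cost=15
6. q=(13,7) nearest=4 d=1 new=(13,7) → add node 6 parent=4 cost=13
7. q=(21,10) nearest=5 d=6 new=(18,10) → add node 7 parent=5 cost=18
8. q=(26,19) nearest=7 d=9 new=(21,13) → add node 8 parent=7 cost=21
9. q=(16,12) nearest=5 d=1 new=(16,12) → add node 9 parent=5 cost=16
10. q=(11,10) nearest=3 d=2 new=(11,10) → add node 10 parent=3 cost=11
11. q=(19,3) nearest=6 d=6 new=(16,4) → blocked by [14,22]×[1,5], reject
12. q=(25,22) nearest=8 d=9 new=(24,16) → add node 11 parent=8 cost=24
13. q=(21,7) nearest=7 d=3 new=(21,7) → blocked by [15,21]×[6,8], reject
14. q=(24,23) nearest=11 d=7 new=(24,19) → add node 12 parent=11 cost=27
15. q=(17,19) nearest=8 d=6 new=(18,16) → add node 13 parent=8 cost=24
16. q=(6,15) nearest=3 d=4 new=(6,14) → add node 14 parent=3 cost=12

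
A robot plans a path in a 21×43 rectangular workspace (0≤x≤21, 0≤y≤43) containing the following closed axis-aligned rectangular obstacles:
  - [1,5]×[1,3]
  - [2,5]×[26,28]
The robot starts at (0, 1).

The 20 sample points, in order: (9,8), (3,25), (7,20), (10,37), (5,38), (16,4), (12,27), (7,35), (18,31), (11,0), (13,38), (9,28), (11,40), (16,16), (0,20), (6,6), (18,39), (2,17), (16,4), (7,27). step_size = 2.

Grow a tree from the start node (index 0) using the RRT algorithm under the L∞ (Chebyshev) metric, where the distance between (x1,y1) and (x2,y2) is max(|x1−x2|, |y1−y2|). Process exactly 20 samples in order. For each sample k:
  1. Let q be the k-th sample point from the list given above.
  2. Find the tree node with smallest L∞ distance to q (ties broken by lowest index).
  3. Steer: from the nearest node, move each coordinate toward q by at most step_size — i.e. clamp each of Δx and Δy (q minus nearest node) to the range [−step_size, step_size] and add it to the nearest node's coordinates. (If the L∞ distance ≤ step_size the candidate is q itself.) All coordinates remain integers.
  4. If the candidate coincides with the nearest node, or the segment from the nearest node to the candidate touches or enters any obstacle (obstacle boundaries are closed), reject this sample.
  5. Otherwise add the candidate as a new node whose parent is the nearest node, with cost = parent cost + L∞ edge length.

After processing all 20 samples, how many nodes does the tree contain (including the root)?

1. q=(9,8) nearest=0 d=9 new=(2,3) → blocked by [1,5]×[1,3], reject
2. q=(3,25) nearest=0 d=24 new=(2,3) → blocked by [1,5]×[1,3], reject
3. q=(7,20) nearest=0 d=19 new=(2,3) → blocked by [1,5]×[1,3], reject
4. q=(10,37) nearest=0 d=36 new=(2,3) → blocked by [1,5]×[1,3], reject
5. q=(5,38) nearest=0 d=37 new=(2,3) → blocked by [1,5]×[1,3], reject
6. q=(16,4) nearest=0 d=16 new=(2,3) → blocked by [1,5]×[1,3], reject
7. q=(12,27) nearest=0 d=26 new=(2,3) → blocked by [1,5]×[1,3], reject
8. q=(7,35) nearest=0 d=34 new=(2,3) → blocked by [1,5]×[1,3], reject
9. q=(18,31) nearest=0 d=30 new=(2,3) → blocked by [1,5]×[1,3], reject
10. q=(11,0) nearest=0 d=11 new=(2,0) → add node 1 parent=0 cost=2
11. q=(13,38) nearest=0 d=37 new=(2,3) → blocked by [1,5]×[1,3], reject
12. q=(9,28) nearest=0 d=27 new=(2,3) → blocked by [1,5]×[1,3], reject
13. q=(11,40) nearest=0 d=39 new=(2,3) → blocked by [1,5]×[1,3], reject
14. q=(16,16) nearest=0 d=16 new=(2,3) → blocked by [1,5]×[1,3], reject
15. q=(0,20) nearest=0 d=19 new=(0,3) → add node 2 parent=0 cost=2
16. q=(6,6) nearest=0 d=6 new=(2,3) → blocked by [1,5]×[1,3], reject
17. q=(18,39) nearest=2 d=36 new=(2,5) → add node 3 parent=2 cost=4
18. q=(2,17) nearest=3 d=12 new=(2,7) → add node 4 parent=3 cost=6
19. q=(16,4) nearest=1 d=14 new=(4,2) → blocked by [1,5]×[1,3], reject
20. q=(7,27) nearest=4 d=20 new=(4,9) → add node 5 parent=4 cost=8

Node count: 6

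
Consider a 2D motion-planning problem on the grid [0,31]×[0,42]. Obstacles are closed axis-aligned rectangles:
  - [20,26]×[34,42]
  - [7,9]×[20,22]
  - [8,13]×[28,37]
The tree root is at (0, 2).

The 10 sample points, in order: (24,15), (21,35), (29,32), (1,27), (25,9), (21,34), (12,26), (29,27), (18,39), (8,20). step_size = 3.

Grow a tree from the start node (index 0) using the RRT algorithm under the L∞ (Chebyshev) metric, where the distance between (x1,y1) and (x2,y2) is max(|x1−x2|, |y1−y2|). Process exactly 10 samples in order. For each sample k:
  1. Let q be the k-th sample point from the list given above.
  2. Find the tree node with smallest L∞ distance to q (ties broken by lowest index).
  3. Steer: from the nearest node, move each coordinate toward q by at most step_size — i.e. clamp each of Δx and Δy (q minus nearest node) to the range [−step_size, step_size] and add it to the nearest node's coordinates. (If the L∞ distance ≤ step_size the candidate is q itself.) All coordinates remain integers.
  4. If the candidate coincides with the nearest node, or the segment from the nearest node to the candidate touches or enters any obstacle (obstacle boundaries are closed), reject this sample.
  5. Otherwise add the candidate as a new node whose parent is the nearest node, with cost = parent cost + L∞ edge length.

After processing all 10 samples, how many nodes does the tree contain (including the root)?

Node count: 10

1. q=(24,15) nearest=0 d=24 new=(3,5) → add node 1 parent=0 cost=3
2. q=(21,35) nearest=1 d=30 new=(6,8) → add node 2 parent=1 cost=6
3. q=(29,32) nearest=2 d=24 new=(9,11) → add node 3 parent=2 cost=9
4. q=(1,27) nearest=3 d=16 new=(6,14) → add node 4 parent=3 cost=12
5. q=(25,9) nearest=3 d=16 new=(12,9) → add node 5 parent=3 cost=12
6. q=(21,34) nearest=4 d=20 new=(9,17) → add node 6 parent=4 cost=15
7. q=(12,26) nearest=6 d=9 new=(12,20) → add node 7 parent=6 cost=18
8. q=(29,27) nearest=7 d=17 new=(15,23) → add node 8 parent=7 cost=21
9. q=(18,39) nearest=8 d=16 new=(18,26) → add node 9 parent=8 cost=24
10. q=(8,20) nearest=6 d=3 new=(8,20) → blocked by [7,9]×[20,22], reject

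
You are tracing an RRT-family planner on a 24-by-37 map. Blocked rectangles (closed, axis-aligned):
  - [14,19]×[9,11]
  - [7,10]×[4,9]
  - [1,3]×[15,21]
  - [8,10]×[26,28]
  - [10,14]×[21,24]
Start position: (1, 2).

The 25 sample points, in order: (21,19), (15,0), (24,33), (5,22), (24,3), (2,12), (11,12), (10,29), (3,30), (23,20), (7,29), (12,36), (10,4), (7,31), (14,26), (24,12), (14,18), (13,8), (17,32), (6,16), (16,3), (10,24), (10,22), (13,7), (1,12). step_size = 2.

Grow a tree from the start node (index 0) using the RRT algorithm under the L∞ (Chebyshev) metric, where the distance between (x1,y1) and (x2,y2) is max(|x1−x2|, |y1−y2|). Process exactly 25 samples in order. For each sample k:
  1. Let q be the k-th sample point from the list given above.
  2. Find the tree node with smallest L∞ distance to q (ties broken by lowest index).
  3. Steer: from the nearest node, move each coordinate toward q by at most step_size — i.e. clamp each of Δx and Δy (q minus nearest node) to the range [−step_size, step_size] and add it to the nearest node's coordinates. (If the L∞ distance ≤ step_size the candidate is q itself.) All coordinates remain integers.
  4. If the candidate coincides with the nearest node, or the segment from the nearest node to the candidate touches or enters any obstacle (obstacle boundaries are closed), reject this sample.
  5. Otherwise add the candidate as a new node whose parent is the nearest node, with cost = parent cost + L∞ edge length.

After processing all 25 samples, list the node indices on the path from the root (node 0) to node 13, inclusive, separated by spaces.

Path: 0 1 3 4 6 7 8 9 13

1. q=(21,19) nearest=0 d=20 new=(3,4) → add node 1 parent=0 cost=2
2. q=(15,0) nearest=1 d=12 new=(5,2) → add node 2 parent=1 cost=4
3. q=(24,33) nearest=1 d=29 new=(5,6) → add node 3 parent=1 cost=4
4. q=(5,22) nearest=3 d=16 new=(5,8) → add node 4 parent=3 cost=6
5. q=(24,3) nearest=2 d=19 new=(7,3) → add node 5 parent=2 cost=6
6. q=(2,12) nearest=4 d=4 new=(3,10) → add node 6 parent=4 cost=8
7. q=(11,12) nearest=3 d=6 new=(7,8) → blocked by [7,10]×[4,9], reject
8. q=(10,29) nearest=6 d=19 new=(5,12) → add node 7 parent=6 cost=10
9. q=(3,30) nearest=7 d=18 new=(3,14) → add node 8 parent=7 cost=12
10. q=(23,20) nearest=5 d=17 new=(9,5) → blocked by [7,10]×[4,9], reject
11. q=(7,29) nearest=8 d=15 new=(5,16) → add node 9 parent=8 cost=14
12. q=(12,36) nearest=9 d=20 new=(7,18) → add node 10 parent=9 cost=16
13. q=(10,4) nearest=5 d=3 new=(9,4) → blocked by [7,10]×[4,9], reject
14. q=(7,31) nearest=10 d=13 new=(7,20) → add node 11 parent=10 cost=18
15. q=(14,26) nearest=11 d=7 new=(9,22) → add node 12 parent=11 cost=20
16. q=(24,12) nearest=12 d=15 new=(11,20) → blocked by [10,14]×[21,24], reject
17. q=(14,18) nearest=12 d=5 new=(11,20) → blocked by [10,14]×[21,24], reject
18. q=(13,8) nearest=5 d=6 new=(9,5) → blocked by [7,10]×[4,9], reject
19. q=(17,32) nearest=12 d=10 new=(11,24) → blocked by [10,14]×[21,24], reject
20. q=(6,16) nearest=9 d=1 new=(6,16) → add node 13 parent=9 cost=15
21. q=(16,3) nearest=5 d=9 new=(9,3) → add node 14 parent=5 cost=8
22. q=(10,24) nearest=12 d=2 new=(10,24) → blocked by [10,14]×[21,24], reject
23. q=(10,22) nearest=12 d=1 new=(10,22) → blocked by [10,14]×[21,24], reject
24. q=(13,7) nearest=14 d=4 new=(11,5) → blocked by [7,10]×[4,9], reject
25. q=(1,12) nearest=6 d=2 new=(1,12) → add node 15 parent=6 cost=10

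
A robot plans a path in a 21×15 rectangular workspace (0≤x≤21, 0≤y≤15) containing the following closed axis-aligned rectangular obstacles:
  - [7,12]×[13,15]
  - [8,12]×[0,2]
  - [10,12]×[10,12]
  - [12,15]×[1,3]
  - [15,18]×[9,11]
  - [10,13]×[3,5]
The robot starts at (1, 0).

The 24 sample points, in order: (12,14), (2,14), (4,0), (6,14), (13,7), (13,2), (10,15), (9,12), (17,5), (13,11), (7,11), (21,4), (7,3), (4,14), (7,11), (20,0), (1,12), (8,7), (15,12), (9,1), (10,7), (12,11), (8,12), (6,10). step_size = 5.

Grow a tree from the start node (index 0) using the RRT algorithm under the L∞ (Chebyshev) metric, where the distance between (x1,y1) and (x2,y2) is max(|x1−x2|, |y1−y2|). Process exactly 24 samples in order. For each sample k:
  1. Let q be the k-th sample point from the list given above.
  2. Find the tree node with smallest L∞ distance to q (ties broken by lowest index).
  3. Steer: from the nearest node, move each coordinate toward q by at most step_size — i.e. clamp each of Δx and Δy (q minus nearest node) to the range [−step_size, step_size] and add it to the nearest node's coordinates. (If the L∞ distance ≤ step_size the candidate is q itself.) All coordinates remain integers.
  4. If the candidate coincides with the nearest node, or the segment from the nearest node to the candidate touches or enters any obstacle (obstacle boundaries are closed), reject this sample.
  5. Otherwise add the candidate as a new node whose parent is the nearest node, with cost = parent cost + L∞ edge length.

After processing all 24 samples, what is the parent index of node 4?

1. q=(12,14) nearest=0 d=14 new=(6,5) → add node 1 parent=0 cost=5
2. q=(2,14) nearest=1 d=9 new=(2,10) → add node 2 parent=1 cost=10
3. q=(4,0) nearest=0 d=3 new=(4,0) → add node 3 parent=0 cost=3
4. q=(6,14) nearest=2 d=4 new=(6,14) → add node 4 parent=2 cost=14
5. q=(13,7) nearest=1 d=7 new=(11,7) → add node 5 parent=1 cost=10
6. q=(13,2) nearest=5 d=5 new=(13,2) → blocked by [12,15]×[1,3], reject
7. q=(10,15) nearest=4 d=4 new=(10,15) → blocked by [7,12]×[13,15], reject
8. q=(9,12) nearest=4 d=3 new=(9,12) → blocked by [7,12]×[13,15], reject
9. q=(17,5) nearest=5 d=6 new=(16,5) → add node 6 parent=5 cost=15
10. q=(13,11) nearest=5 d=4 new=(13,11) → add node 7 parent=5 cost=14
11. q=(7,11) nearest=4 d=3 new=(7,11) → add node 8 parent=4 cost=17
12. q=(21,4) nearest=6 d=5 new=(21,4) → add node 9 parent=6 cost=20
13. q=(7,3) nearest=1 d=2 new=(7,3) → add node 10 parent=1 cost=7
14. q=(4,14) nearest=4 d=2 new=(4,14) → add node 11 parent=4 cost=16
15. q=(7,11) nearest=8 d=0 → coincident, reject
16. q=(20,0) nearest=9 d=4 new=(20,0) → add node 12 parent=9 cost=24
17. q=(1,12) nearest=2 d=2 new=(1,12) → add node 13 parent=2 cost=12
18. q=(8,7) nearest=1 d=2 new=(8,7) → add node 14 parent=1 cost=7
19. q=(15,12) nearest=7 d=2 new=(15,12) → add node 15 parent=7 cost=16
20. q=(9,1) nearest=10 d=2 new=(9,1) → blocked by [8,12]×[0,2], reject
21. q=(10,7) nearest=5 d=1 new=(10,7) → add node 16 parent=5 cost=11
22. q=(12,11) nearest=7 d=1 new=(12,11) → blocked by [10,12]×[10,12], reject
23. q=(8,12) nearest=8 d=1 new=(8,12) → add node 17 parent=8 cost=18
24. q=(6,10) nearest=8 d=1 new=(6,10) → add node 18 parent=8 cost=18

Parent of node 4: 2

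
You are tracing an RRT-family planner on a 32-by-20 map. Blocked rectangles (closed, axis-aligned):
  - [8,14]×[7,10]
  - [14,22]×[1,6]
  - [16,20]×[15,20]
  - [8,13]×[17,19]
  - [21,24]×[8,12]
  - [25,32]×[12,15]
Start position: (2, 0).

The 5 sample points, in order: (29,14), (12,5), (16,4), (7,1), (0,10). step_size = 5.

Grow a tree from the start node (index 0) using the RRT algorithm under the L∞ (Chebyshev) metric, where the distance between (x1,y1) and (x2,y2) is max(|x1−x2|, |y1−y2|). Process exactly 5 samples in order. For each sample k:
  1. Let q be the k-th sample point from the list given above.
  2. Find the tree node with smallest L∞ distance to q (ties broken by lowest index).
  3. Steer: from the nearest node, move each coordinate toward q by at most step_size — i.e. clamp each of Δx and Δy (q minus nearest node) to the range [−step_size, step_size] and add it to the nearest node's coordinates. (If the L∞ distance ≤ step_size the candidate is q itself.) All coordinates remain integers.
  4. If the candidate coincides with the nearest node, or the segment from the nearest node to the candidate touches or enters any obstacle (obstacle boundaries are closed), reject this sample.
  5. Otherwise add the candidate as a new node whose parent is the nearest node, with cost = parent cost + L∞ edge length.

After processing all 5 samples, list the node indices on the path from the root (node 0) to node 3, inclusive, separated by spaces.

Path: 0 1 3

1. q=(29,14) nearest=0 d=27 new=(7,5) → add node 1 parent=0 cost=5
2. q=(12,5) nearest=1 d=5 new=(12,5) → add node 2 parent=1 cost=10
3. q=(16,4) nearest=2 d=4 new=(16,4) → blocked by [14,22]×[1,6], reject
4. q=(7,1) nearest=1 d=4 new=(7,1) → add node 3 parent=1 cost=9
5. q=(0,10) nearest=1 d=7 new=(2,10) → add node 4 parent=1 cost=10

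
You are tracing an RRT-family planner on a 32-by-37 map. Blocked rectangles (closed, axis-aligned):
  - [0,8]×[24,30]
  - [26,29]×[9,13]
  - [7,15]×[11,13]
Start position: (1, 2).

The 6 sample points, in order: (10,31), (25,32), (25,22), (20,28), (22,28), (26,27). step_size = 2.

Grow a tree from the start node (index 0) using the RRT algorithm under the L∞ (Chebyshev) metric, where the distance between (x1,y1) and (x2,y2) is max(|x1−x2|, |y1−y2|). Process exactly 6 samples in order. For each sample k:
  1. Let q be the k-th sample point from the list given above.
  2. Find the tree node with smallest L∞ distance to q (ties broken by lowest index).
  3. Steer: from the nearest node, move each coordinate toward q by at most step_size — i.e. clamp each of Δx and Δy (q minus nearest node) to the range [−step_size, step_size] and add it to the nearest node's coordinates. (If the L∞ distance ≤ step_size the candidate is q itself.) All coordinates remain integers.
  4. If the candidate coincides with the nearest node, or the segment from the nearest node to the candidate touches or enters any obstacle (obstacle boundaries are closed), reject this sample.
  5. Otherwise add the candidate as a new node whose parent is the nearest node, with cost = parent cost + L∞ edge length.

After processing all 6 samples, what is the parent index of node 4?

Parent of node 4: 3

1. q=(10,31) nearest=0 d=29 new=(3,4) → add node 1 parent=0 cost=2
2. q=(25,32) nearest=1 d=28 new=(5,6) → add node 2 parent=1 cost=4
3. q=(25,22) nearest=2 d=20 new=(7,8) → add node 3 parent=2 cost=6
4. q=(20,28) nearest=3 d=20 new=(9,10) → add node 4 parent=3 cost=8
5. q=(22,28) nearest=4 d=18 new=(11,12) → blocked by [7,15]×[11,13], reject
6. q=(26,27) nearest=4 d=17 new=(11,12) → blocked by [7,15]×[11,13], reject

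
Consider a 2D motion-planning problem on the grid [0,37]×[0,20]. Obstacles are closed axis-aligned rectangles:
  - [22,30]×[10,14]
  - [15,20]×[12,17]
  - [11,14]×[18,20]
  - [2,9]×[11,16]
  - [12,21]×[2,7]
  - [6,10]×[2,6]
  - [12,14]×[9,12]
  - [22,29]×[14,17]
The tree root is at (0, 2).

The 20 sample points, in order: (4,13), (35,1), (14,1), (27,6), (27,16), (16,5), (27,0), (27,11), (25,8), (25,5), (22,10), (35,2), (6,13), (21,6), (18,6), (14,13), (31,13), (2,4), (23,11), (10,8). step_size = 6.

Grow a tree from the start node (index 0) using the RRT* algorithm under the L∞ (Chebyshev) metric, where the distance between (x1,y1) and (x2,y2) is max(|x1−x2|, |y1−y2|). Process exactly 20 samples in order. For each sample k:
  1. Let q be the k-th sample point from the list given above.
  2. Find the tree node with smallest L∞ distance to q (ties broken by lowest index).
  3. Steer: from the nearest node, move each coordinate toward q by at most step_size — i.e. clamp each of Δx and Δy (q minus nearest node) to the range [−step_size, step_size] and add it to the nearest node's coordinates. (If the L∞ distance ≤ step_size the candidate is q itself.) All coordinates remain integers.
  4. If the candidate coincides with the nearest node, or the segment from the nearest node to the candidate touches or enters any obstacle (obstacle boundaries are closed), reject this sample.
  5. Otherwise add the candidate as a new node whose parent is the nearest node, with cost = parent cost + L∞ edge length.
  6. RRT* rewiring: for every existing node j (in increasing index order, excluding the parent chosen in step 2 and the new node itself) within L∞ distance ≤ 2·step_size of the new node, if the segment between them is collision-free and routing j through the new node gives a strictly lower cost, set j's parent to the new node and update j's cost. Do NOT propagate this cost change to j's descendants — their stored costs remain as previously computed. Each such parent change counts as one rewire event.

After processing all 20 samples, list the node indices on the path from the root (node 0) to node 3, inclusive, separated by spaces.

1. q=(4,13) nearest=0 d=11 new=(4,8) → add node 1 parent=0 cost=6
2. q=(35,1) nearest=1 d=31 new=(10,2) → blocked by [6,10]×[2,6], reject
3. q=(14,1) nearest=1 d=10 new=(10,2) → blocked by [6,10]×[2,6], reject
4. q=(27,6) nearest=1 d=23 new=(10,6) → blocked by [6,10]×[2,6], reject
5. q=(27,16) nearest=1 d=23 new=(10,14) → blocked by [2,9]×[11,16], reject
6. q=(16,5) nearest=1 d=12 new=(10,5) → blocked by [6,10]×[2,6], reject
7. q=(27,0) nearest=1 d=23 new=(10,2) → blocked by [6,10]×[2,6], reject
8. q=(27,11) nearest=1 d=23 new=(10,11) → add node 2 parent=1 cost=12
9. q=(25,8) nearest=2 d=15 new=(16,8) → blocked by [12,14]×[9,12], reject
10. q=(25,5) nearest=2 d=15 new=(16,5) → blocked by [12,21]×[2,7], reject
11. q=(22,10) nearest=2 d=12 new=(16,10) → blocked by [12,14]×[9,12], reject
12. q=(35,2) nearest=2 d=25 new=(16,5) → blocked by [12,21]×[2,7], reject
13. q=(6,13) nearest=2 d=4 new=(6,13) → blocked by [2,9]×[11,16], reject
14. q=(21,6) nearest=2 d=11 new=(16,6) → blocked by [12,21]×[2,7], reject
15. q=(18,6) nearest=2 d=8 new=(16,6) → blocked by [12,21]×[2,7], reject
16. q=(14,13) nearest=2 d=4 new=(14,13) → blocked by [12,14]×[9,12], reject
17. q=(31,13) nearest=2 d=21 new=(16,13) → blocked by [15,20]×[12,17], reject
18. q=(2,4) nearest=0 d=2 new=(2,4) → add node 3 parent=0 cost=2; rewire 2→3 (10<12)
19. q=(23,11) nearest=2 d=13 new=(16,11) → blocked by [12,14]×[9,12], reject
20. q=(10,8) nearest=2 d=3 new=(10,8) → add node 4 parent=2 cost=13

Path: 0 3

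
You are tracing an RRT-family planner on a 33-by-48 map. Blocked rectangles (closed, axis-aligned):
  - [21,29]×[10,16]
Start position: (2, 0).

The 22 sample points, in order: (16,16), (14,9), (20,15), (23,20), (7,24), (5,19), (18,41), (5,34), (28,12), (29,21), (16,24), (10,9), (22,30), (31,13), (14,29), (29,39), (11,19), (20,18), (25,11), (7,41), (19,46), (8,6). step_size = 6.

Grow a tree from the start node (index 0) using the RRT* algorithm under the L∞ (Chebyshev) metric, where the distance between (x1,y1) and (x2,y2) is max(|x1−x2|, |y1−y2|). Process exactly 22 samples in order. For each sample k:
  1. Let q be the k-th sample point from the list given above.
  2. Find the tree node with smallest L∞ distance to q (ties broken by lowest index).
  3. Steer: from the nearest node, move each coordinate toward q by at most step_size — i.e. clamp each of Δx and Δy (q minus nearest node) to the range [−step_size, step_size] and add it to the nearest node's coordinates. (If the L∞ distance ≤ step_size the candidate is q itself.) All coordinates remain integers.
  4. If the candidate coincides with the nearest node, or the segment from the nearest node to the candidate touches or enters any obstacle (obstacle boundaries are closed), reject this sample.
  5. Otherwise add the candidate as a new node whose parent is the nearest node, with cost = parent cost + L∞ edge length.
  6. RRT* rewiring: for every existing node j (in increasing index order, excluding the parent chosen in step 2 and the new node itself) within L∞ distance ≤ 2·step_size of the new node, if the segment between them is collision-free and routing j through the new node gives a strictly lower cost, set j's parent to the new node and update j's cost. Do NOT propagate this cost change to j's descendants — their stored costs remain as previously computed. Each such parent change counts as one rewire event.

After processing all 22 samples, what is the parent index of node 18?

1. q=(16,16) nearest=0 d=16 new=(8,6) → add node 1 parent=0 cost=6
2. q=(14,9) nearest=1 d=6 new=(14,9) → add node 2 parent=1 cost=12
3. q=(20,15) nearest=2 d=6 new=(20,15) → add node 3 parent=2 cost=18
4. q=(23,20) nearest=3 d=5 new=(23,20) → add node 4 parent=3 cost=23
5. q=(7,24) nearest=3 d=13 new=(14,21) → add node 5 parent=3 cost=24
6. q=(5,19) nearest=5 d=9 new=(8,19) → add node 6 parent=5 cost=30
7. q=(18,41) nearest=5 d=20 new=(18,27) → add node 7 parent=5 cost=30
8. q=(5,34) nearest=5 d=13 new=(8,27) → add node 8 parent=5 cost=30
9. q=(28,12) nearest=3 d=8 new=(26,12) → blocked by [21,29]×[10,16], reject
10. q=(29,21) nearest=4 d=6 new=(29,21) → add node 9 parent=4 cost=29
11. q=(16,24) nearest=5 d=3 new=(16,24) → add node 10 parent=5 cost=27
12. q=(10,9) nearest=1 d=3 new=(10,9) → add node 11 parent=1 cost=9; rewire 5→11 (21<24); rewire 6→11 (19<30)
13. q=(22,30) nearest=7 d=4 new=(22,30) → add node 12 parent=7 cost=34
14. q=(31,13) nearest=4 d=8 new=(29,14) → blocked by [21,29]×[10,16], reject
15. q=(14,29) nearest=7 d=4 new=(14,29) → add node 13 parent=7 cost=34
16. q=(29,39) nearest=12 d=9 new=(28,36) → add node 14 parent=12 cost=40
17. q=(11,19) nearest=5 d=3 new=(11,19) → add node 15 parent=5 cost=24
18. q=(20,18) nearest=3 d=3 new=(20,18) → add node 16 parent=3 cost=21; rewire 12→16 (33<34); rewire 13→16 (32<34)
19. q=(25,11) nearest=3 d=5 new=(25,11) → blocked by [21,29]×[10,16], reject
20. q=(7,41) nearest=13 d=12 new=(8,35) → add node 17 parent=13 cost=38
21. q=(19,46) nearest=14 d=10 new=(22,42) → add node 18 parent=14 cost=46
22. q=(8,6) nearest=1 d=0 → coincident, reject

Parent of node 18: 14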